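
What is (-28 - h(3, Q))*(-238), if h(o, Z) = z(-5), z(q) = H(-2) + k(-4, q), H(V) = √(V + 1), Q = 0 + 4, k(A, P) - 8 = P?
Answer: 7378 + 238*I ≈ 7378.0 + 238.0*I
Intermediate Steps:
k(A, P) = 8 + P
Q = 4
H(V) = √(1 + V)
z(q) = 8 + I + q (z(q) = √(1 - 2) + (8 + q) = √(-1) + (8 + q) = I + (8 + q) = 8 + I + q)
h(o, Z) = 3 + I (h(o, Z) = 8 + I - 5 = 3 + I)
(-28 - h(3, Q))*(-238) = (-28 - (3 + I))*(-238) = (-28 + (-3 - I))*(-238) = (-31 - I)*(-238) = 7378 + 238*I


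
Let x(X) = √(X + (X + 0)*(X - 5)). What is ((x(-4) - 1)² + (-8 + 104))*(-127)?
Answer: -16383 + 1016*√2 ≈ -14946.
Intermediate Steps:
x(X) = √(X + X*(-5 + X))
((x(-4) - 1)² + (-8 + 104))*(-127) = ((√(-4*(-4 - 4)) - 1)² + (-8 + 104))*(-127) = ((√(-4*(-8)) - 1)² + 96)*(-127) = ((√32 - 1)² + 96)*(-127) = ((4*√2 - 1)² + 96)*(-127) = ((-1 + 4*√2)² + 96)*(-127) = (96 + (-1 + 4*√2)²)*(-127) = -12192 - 127*(-1 + 4*√2)²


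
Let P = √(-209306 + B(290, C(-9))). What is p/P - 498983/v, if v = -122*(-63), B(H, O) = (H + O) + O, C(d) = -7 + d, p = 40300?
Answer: -498983/7686 - 10075*I*√52262/26131 ≈ -64.921 - 88.142*I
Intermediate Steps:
B(H, O) = H + 2*O
v = 7686
P = 2*I*√52262 (P = √(-209306 + (290 + 2*(-7 - 9))) = √(-209306 + (290 + 2*(-16))) = √(-209306 + (290 - 32)) = √(-209306 + 258) = √(-209048) = 2*I*√52262 ≈ 457.22*I)
p/P - 498983/v = 40300/((2*I*√52262)) - 498983/7686 = 40300*(-I*√52262/104524) - 498983*1/7686 = -10075*I*√52262/26131 - 498983/7686 = -498983/7686 - 10075*I*√52262/26131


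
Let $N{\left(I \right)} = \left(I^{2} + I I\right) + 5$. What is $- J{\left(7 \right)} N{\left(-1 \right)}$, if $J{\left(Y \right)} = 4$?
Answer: $-28$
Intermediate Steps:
$N{\left(I \right)} = 5 + 2 I^{2}$ ($N{\left(I \right)} = \left(I^{2} + I^{2}\right) + 5 = 2 I^{2} + 5 = 5 + 2 I^{2}$)
$- J{\left(7 \right)} N{\left(-1 \right)} = \left(-1\right) 4 \left(5 + 2 \left(-1\right)^{2}\right) = - 4 \left(5 + 2 \cdot 1\right) = - 4 \left(5 + 2\right) = \left(-4\right) 7 = -28$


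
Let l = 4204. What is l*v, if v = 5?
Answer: 21020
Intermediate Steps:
l*v = 4204*5 = 21020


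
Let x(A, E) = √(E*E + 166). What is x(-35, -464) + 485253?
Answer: 485253 + √215462 ≈ 4.8572e+5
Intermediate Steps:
x(A, E) = √(166 + E²) (x(A, E) = √(E² + 166) = √(166 + E²))
x(-35, -464) + 485253 = √(166 + (-464)²) + 485253 = √(166 + 215296) + 485253 = √215462 + 485253 = 485253 + √215462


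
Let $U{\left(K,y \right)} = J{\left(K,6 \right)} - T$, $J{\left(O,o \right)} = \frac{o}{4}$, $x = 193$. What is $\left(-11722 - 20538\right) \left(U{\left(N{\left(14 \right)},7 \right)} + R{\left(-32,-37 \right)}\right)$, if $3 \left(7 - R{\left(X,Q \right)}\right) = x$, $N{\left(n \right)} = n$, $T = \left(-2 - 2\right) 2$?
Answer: $\frac{4629310}{3} \approx 1.5431 \cdot 10^{6}$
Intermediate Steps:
$T = -8$ ($T = \left(-4\right) 2 = -8$)
$R{\left(X,Q \right)} = - \frac{172}{3}$ ($R{\left(X,Q \right)} = 7 - \frac{193}{3} = - \frac{172}{3}$)
$J{\left(O,o \right)} = \frac{o}{4}$ ($J{\left(O,o \right)} = o \frac{1}{4} = \frac{o}{4}$)
$U{\left(K,y \right)} = \frac{19}{2}$ ($U{\left(K,y \right)} = \frac{1}{4} \cdot 6 - -8 = \frac{3}{2} + 8 = \frac{19}{2}$)
$\left(-11722 - 20538\right) \left(U{\left(N{\left(14 \right)},7 \right)} + R{\left(-32,-37 \right)}\right) = \left(-11722 - 20538\right) \left(\frac{19}{2} - \frac{172}{3}\right) = \left(-32260\right) \left(- \frac{287}{6}\right) = \frac{4629310}{3}$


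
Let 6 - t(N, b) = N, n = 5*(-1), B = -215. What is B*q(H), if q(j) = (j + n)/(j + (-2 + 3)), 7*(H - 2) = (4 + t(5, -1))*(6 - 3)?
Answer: 215/6 ≈ 35.833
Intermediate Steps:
n = -5
t(N, b) = 6 - N
H = 29/7 (H = 2 + ((4 + (6 - 1*5))*(6 - 3))/7 = 2 + ((4 + (6 - 5))*3)/7 = 2 + ((4 + 1)*3)/7 = 2 + (5*3)/7 = 2 + (1/7)*15 = 2 + 15/7 = 29/7 ≈ 4.1429)
q(j) = (-5 + j)/(1 + j) (q(j) = (j - 5)/(j + (-2 + 3)) = (-5 + j)/(j + 1) = (-5 + j)/(1 + j))
B*q(H) = -215*(-5 + 29/7)/(1 + 29/7) = -215*(-6)/(36/7*7) = -1505*(-6)/(36*7) = -215*(-1/6) = 215/6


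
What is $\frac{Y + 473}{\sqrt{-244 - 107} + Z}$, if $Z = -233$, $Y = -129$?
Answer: $- \frac{10019}{6830} - \frac{129 i \sqrt{39}}{6830} \approx -1.4669 - 0.11795 i$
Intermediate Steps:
$\frac{Y + 473}{\sqrt{-244 - 107} + Z} = \frac{-129 + 473}{\sqrt{-244 - 107} - 233} = \frac{344}{\sqrt{-351} - 233} = \frac{344}{3 i \sqrt{39} - 233} = \frac{344}{-233 + 3 i \sqrt{39}}$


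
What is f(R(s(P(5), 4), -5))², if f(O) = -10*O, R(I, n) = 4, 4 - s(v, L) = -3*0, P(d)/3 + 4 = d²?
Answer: 1600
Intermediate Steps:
P(d) = -12 + 3*d²
s(v, L) = 4 (s(v, L) = 4 - (-3)*0 = 4 - 1*0 = 4 + 0 = 4)
f(R(s(P(5), 4), -5))² = (-10*4)² = (-40)² = 1600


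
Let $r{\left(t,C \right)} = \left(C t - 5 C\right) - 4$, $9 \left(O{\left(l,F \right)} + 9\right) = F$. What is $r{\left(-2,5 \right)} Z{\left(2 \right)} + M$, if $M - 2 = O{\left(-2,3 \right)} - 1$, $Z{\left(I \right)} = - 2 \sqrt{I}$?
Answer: $- \frac{23}{3} + 78 \sqrt{2} \approx 102.64$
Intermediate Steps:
$O{\left(l,F \right)} = -9 + \frac{F}{9}$
$r{\left(t,C \right)} = -4 - 5 C + C t$ ($r{\left(t,C \right)} = \left(- 5 C + C t\right) - 4 = -4 - 5 C + C t$)
$M = - \frac{23}{3}$ ($M = 2 + \left(\left(-9 + \frac{1}{9} \cdot 3\right) - 1\right) = 2 + \left(\left(-9 + \frac{1}{3}\right) - 1\right) = 2 - \frac{29}{3} = - \frac{23}{3} \approx -7.6667$)
$r{\left(-2,5 \right)} Z{\left(2 \right)} + M = \left(-4 - 25 + 5 \left(-2\right)\right) \left(- 2 \sqrt{2}\right) - \frac{23}{3} = \left(-4 - 25 - 10\right) \left(- 2 \sqrt{2}\right) - \frac{23}{3} = - 39 \left(- 2 \sqrt{2}\right) - \frac{23}{3} = 78 \sqrt{2} - \frac{23}{3} = - \frac{23}{3} + 78 \sqrt{2}$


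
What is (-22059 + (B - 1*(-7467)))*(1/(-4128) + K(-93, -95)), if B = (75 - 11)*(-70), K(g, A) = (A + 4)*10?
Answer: 2238862676/129 ≈ 1.7356e+7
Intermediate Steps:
K(g, A) = 40 + 10*A (K(g, A) = (4 + A)*10 = 40 + 10*A)
B = -4480 (B = 64*(-70) = -4480)
(-22059 + (B - 1*(-7467)))*(1/(-4128) + K(-93, -95)) = (-22059 + (-4480 - 1*(-7467)))*(1/(-4128) + (40 + 10*(-95))) = (-22059 + (-4480 + 7467))*(-1/4128 + (40 - 950)) = (-22059 + 2987)*(-1/4128 - 910) = -19072*(-3756481/4128) = 2238862676/129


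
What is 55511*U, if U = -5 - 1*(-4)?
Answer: -55511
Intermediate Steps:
U = -1 (U = -5 + 4 = -1)
55511*U = 55511*(-1) = -55511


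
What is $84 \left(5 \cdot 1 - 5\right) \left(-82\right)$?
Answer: $0$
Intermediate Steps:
$84 \left(5 \cdot 1 - 5\right) \left(-82\right) = 84 \left(5 - 5\right) \left(-82\right) = 84 \cdot 0 \left(-82\right) = 0 \left(-82\right) = 0$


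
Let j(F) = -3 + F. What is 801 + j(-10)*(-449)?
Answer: 6638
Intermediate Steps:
801 + j(-10)*(-449) = 801 + (-3 - 10)*(-449) = 801 - 13*(-449) = 801 + 5837 = 6638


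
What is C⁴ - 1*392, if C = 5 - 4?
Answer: -391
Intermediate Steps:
C = 1
C⁴ - 1*392 = 1⁴ - 1*392 = 1 - 392 = -391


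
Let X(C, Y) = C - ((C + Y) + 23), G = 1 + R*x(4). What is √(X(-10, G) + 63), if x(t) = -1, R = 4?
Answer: √43 ≈ 6.5574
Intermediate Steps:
G = -3 (G = 1 + 4*(-1) = 1 - 4 = -3)
X(C, Y) = -23 - Y (X(C, Y) = C - (23 + C + Y) = C + (-23 - C - Y) = -23 - Y)
√(X(-10, G) + 63) = √((-23 - 1*(-3)) + 63) = √((-23 + 3) + 63) = √(-20 + 63) = √43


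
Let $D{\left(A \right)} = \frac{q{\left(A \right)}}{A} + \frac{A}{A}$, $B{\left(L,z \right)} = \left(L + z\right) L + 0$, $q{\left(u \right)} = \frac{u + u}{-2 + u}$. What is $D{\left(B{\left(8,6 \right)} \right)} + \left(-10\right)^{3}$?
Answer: $- \frac{54944}{55} \approx -998.98$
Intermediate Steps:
$q{\left(u \right)} = \frac{2 u}{-2 + u}$
$B{\left(L,z \right)} = L \left(L + z\right)$ ($B{\left(L,z \right)} = L \left(L + z\right) + 0 = L \left(L + z\right)$)
$D{\left(A \right)} = 1 + \frac{2}{-2 + A}$ ($D{\left(A \right)} = \frac{2 A \frac{1}{-2 + A}}{A} + \frac{A}{A} = \frac{2}{-2 + A} + 1 = 1 + \frac{2}{-2 + A}$)
$D{\left(B{\left(8,6 \right)} \right)} + \left(-10\right)^{3} = \frac{8 \left(8 + 6\right)}{-2 + 8 \left(8 + 6\right)} + \left(-10\right)^{3} = \frac{8 \cdot 14}{-2 + 8 \cdot 14} - 1000 = \frac{112}{-2 + 112} - 1000 = \frac{112}{110} - 1000 = 112 \cdot \frac{1}{110} - 1000 = \frac{56}{55} - 1000 = - \frac{54944}{55}$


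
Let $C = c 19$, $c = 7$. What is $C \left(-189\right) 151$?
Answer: $-3795687$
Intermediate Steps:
$C = 133$ ($C = 7 \cdot 19 = 133$)
$C \left(-189\right) 151 = 133 \left(-189\right) 151 = \left(-25137\right) 151 = -3795687$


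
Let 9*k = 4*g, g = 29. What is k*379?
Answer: 43964/9 ≈ 4884.9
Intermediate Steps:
k = 116/9 (k = (4*29)/9 = (⅑)*116 = 116/9 ≈ 12.889)
k*379 = (116/9)*379 = 43964/9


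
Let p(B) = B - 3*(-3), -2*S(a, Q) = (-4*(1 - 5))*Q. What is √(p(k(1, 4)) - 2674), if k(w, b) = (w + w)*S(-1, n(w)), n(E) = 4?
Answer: I*√2729 ≈ 52.24*I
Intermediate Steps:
S(a, Q) = -8*Q (S(a, Q) = -(-4*(1 - 5))*Q/2 = -(-4*(-4))*Q/2 = -8*Q)
k(w, b) = -64*w (k(w, b) = (w + w)*(-8*4) = (2*w)*(-32) = -64*w)
p(B) = 9 + B (p(B) = B + 9 = 9 + B)
√(p(k(1, 4)) - 2674) = √((9 - 64*1) - 2674) = √((9 - 64) - 2674) = √(-55 - 2674) = √(-2729) = I*√2729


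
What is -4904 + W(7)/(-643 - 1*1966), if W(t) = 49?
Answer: -12794585/2609 ≈ -4904.0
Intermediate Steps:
-4904 + W(7)/(-643 - 1*1966) = -4904 + 49/(-643 - 1*1966) = -4904 + 49/(-643 - 1966) = -4904 + 49/(-2609) = -4904 + 49*(-1/2609) = -4904 - 49/2609 = -12794585/2609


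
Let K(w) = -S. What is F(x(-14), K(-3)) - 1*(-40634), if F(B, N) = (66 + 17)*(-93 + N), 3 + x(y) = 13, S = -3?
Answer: 33164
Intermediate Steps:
K(w) = 3 (K(w) = -1*(-3) = 3)
x(y) = 10 (x(y) = -3 + 13 = 10)
F(B, N) = -7719 + 83*N (F(B, N) = 83*(-93 + N) = -7719 + 83*N)
F(x(-14), K(-3)) - 1*(-40634) = (-7719 + 83*3) - 1*(-40634) = (-7719 + 249) + 40634 = -7470 + 40634 = 33164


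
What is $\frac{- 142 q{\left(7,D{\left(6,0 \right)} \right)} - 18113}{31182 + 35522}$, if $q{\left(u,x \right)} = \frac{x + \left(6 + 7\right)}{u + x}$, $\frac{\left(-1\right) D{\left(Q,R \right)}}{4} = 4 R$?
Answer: $- \frac{128637}{466928} \approx -0.2755$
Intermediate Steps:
$D{\left(Q,R \right)} = - 16 R$ ($D{\left(Q,R \right)} = - 4 \cdot 4 R = - 16 R$)
$q{\left(u,x \right)} = \frac{13 + x}{u + x}$ ($q{\left(u,x \right)} = \frac{x + 13}{u + x} = \frac{13 + x}{u + x}$)
$\frac{- 142 q{\left(7,D{\left(6,0 \right)} \right)} - 18113}{31182 + 35522} = \frac{- 142 \frac{13 - 0}{7 - 0} - 18113}{31182 + 35522} = \frac{- 142 \frac{13 + 0}{7 + 0} - 18113}{66704} = \left(- 142 \cdot \frac{1}{7} \cdot 13 - 18113\right) \frac{1}{66704} = \left(\left(-142\right) \frac{13}{7} - 18113\right) \frac{1}{66704} = \left(- \frac{1846}{7} - 18113\right) \frac{1}{66704} = \left(- \frac{128637}{7}\right) \frac{1}{66704} = - \frac{128637}{466928}$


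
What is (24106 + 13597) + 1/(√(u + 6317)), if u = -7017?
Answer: 37703 - I*√7/70 ≈ 37703.0 - 0.037796*I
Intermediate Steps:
(24106 + 13597) + 1/(√(u + 6317)) = (24106 + 13597) + 1/(√(-7017 + 6317)) = 37703 + 1/(√(-700)) = 37703 + 1/(10*I*√7) = 37703 - I*√7/70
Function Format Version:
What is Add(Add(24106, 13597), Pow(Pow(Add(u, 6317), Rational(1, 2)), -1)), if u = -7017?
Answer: Add(37703, Mul(Rational(-1, 70), I, Pow(7, Rational(1, 2)))) ≈ Add(37703., Mul(-0.037796, I))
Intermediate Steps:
Add(Add(24106, 13597), Pow(Pow(Add(u, 6317), Rational(1, 2)), -1)) = Add(Add(24106, 13597), Pow(Pow(Add(-7017, 6317), Rational(1, 2)), -1)) = Add(37703, Pow(Pow(-700, Rational(1, 2)), -1)) = Add(37703, Pow(Mul(10, I, Pow(7, Rational(1, 2))), -1)) = Add(37703, Mul(Rational(-1, 70), I, Pow(7, Rational(1, 2))))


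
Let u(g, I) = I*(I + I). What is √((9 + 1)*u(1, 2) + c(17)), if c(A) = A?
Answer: √97 ≈ 9.8489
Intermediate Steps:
u(g, I) = 2*I² (u(g, I) = I*(2*I) = 2*I²)
√((9 + 1)*u(1, 2) + c(17)) = √((9 + 1)*(2*2²) + 17) = √(10*(2*4) + 17) = √(10*8 + 17) = √(80 + 17) = √97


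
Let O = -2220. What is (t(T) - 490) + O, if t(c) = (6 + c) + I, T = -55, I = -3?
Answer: -2762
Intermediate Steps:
t(c) = 3 + c (t(c) = (6 + c) - 3 = 3 + c)
(t(T) - 490) + O = ((3 - 55) - 490) - 2220 = (-52 - 490) - 2220 = -542 - 2220 = -2762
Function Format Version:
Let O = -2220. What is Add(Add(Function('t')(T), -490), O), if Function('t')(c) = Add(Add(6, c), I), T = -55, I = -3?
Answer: -2762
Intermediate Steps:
Function('t')(c) = Add(3, c) (Function('t')(c) = Add(Add(6, c), -3) = Add(3, c))
Add(Add(Function('t')(T), -490), O) = Add(Add(Add(3, -55), -490), -2220) = Add(Add(-52, -490), -2220) = Add(-542, -2220) = -2762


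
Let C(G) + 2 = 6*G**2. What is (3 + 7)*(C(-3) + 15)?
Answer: 670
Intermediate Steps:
C(G) = -2 + 6*G**2
(3 + 7)*(C(-3) + 15) = (3 + 7)*((-2 + 6*(-3)**2) + 15) = 10*((-2 + 6*9) + 15) = 10*((-2 + 54) + 15) = 10*(52 + 15) = 10*67 = 670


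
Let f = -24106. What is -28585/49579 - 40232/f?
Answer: 652796159/597575687 ≈ 1.0924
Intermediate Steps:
-28585/49579 - 40232/f = -28585/49579 - 40232/(-24106) = -28585*1/49579 - 40232*(-1/24106) = -28585/49579 + 20116/12053 = 652796159/597575687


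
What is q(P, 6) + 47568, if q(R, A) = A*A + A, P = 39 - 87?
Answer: 47610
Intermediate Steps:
P = -48
q(R, A) = A + A**2 (q(R, A) = A**2 + A = A + A**2)
q(P, 6) + 47568 = 6*(1 + 6) + 47568 = 6*7 + 47568 = 42 + 47568 = 47610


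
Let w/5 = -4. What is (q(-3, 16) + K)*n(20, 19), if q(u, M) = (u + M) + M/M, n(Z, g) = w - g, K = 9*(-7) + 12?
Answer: 1443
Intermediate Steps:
w = -20 (w = 5*(-4) = -20)
K = -51 (K = -63 + 12 = -51)
n(Z, g) = -20 - g
q(u, M) = 1 + M + u (q(u, M) = (M + u) + 1 = 1 + M + u)
(q(-3, 16) + K)*n(20, 19) = ((1 + 16 - 3) - 51)*(-20 - 1*19) = (14 - 51)*(-20 - 19) = -37*(-39) = 1443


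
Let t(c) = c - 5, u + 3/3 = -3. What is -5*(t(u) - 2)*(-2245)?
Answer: -123475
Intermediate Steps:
u = -4 (u = -1 - 3 = -4)
t(c) = -5 + c
-5*(t(u) - 2)*(-2245) = -5*((-5 - 4) - 2)*(-2245) = -5*(-9 - 2)*(-2245) = -5*(-11)*(-2245) = 55*(-2245) = -123475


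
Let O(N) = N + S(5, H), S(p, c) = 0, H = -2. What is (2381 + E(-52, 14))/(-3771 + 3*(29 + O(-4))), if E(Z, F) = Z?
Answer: -2329/3696 ≈ -0.63014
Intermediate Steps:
O(N) = N (O(N) = N + 0 = N)
(2381 + E(-52, 14))/(-3771 + 3*(29 + O(-4))) = (2381 - 52)/(-3771 + 3*(29 - 4)) = 2329/(-3771 + 3*25) = 2329/(-3771 + 75) = 2329/(-3696) = 2329*(-1/3696) = -2329/3696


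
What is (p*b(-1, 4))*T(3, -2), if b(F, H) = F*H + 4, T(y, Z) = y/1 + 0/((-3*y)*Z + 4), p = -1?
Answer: 0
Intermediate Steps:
T(y, Z) = y (T(y, Z) = y*1 + 0/(-3*Z*y + 4) = y + 0/(4 - 3*Z*y) = y + 0 = y)
b(F, H) = 4 + F*H
(p*b(-1, 4))*T(3, -2) = -(4 - 1*4)*3 = -(4 - 4)*3 = -1*0*3 = 0*3 = 0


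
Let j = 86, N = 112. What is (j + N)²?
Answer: 39204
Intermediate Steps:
(j + N)² = (86 + 112)² = 198² = 39204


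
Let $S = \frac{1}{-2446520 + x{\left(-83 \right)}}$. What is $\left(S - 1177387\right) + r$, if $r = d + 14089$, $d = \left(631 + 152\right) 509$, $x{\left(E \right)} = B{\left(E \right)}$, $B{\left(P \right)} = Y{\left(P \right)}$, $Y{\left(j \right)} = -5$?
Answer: $- \frac{1870982440276}{2446525} \approx -7.6475 \cdot 10^{5}$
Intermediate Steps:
$B{\left(P \right)} = -5$
$x{\left(E \right)} = -5$
$d = 398547$ ($d = 783 \cdot 509 = 398547$)
$S = - \frac{1}{2446525}$ ($S = \frac{1}{-2446520 - 5} = \frac{1}{-2446525} = - \frac{1}{2446525} \approx -4.0874 \cdot 10^{-7}$)
$r = 412636$ ($r = 398547 + 14089 = 412636$)
$\left(S - 1177387\right) + r = \left(- \frac{1}{2446525} - 1177387\right) + 412636 = - \frac{2880506730176}{2446525} + 412636 = - \frac{1870982440276}{2446525}$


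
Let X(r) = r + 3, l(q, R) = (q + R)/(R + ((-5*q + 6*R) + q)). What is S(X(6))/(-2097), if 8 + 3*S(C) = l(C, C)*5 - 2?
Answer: 20/18873 ≈ 0.0010597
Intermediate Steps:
l(q, R) = (R + q)/(-4*q + 7*R) (l(q, R) = (R + q)/(R + (-4*q + 6*R)) = (R + q)/(-4*q + 7*R))
X(r) = 3 + r
S(C) = -20/9 (S(C) = -8/3 + (((C + C)/(-4*C + 7*C))*5 - 2)/3 = -8/3 + (((2*C)/((3*C)))*5 - 2)/3 = -8/3 + (((1/(3*C))*(2*C))*5 - 2)/3 = -8/3 + ((2/3)*5 - 2)/3 = -8/3 + (10/3 - 2)/3 = -8/3 + (1/3)*(4/3) = -8/3 + 4/9 = -20/9)
S(X(6))/(-2097) = -20/9/(-2097) = -20/9*(-1/2097) = 20/18873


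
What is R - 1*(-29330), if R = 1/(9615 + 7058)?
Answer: 489019091/16673 ≈ 29330.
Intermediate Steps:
R = 1/16673 ≈ 5.9977e-5
R - 1*(-29330) = 1/16673 - 1*(-29330) = 1/16673 + 29330 = 489019091/16673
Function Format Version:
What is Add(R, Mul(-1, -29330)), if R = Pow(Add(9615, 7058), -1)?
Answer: Rational(489019091, 16673) ≈ 29330.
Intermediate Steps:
R = Rational(1, 16673) (R = Pow(16673, -1) = Rational(1, 16673) ≈ 5.9977e-5)
Add(R, Mul(-1, -29330)) = Add(Rational(1, 16673), Mul(-1, -29330)) = Add(Rational(1, 16673), 29330) = Rational(489019091, 16673)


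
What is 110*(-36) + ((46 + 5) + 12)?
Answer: -3897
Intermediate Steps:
110*(-36) + ((46 + 5) + 12) = -3960 + (51 + 12) = -3960 + 63 = -3897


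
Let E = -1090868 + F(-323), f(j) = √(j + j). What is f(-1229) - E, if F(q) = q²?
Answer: 986539 + I*√2458 ≈ 9.8654e+5 + 49.578*I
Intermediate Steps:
f(j) = √2*√j (f(j) = √(2*j) = √2*√j)
E = -986539 (E = -1090868 + (-323)² = -1090868 + 104329 = -986539)
f(-1229) - E = √2*√(-1229) - 1*(-986539) = √2*(I*√1229) + 986539 = I*√2458 + 986539 = 986539 + I*√2458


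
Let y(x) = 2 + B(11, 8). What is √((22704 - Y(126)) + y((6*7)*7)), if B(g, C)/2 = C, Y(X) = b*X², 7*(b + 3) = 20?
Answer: 7*√510 ≈ 158.08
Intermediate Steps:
b = -⅐ (b = -3 + (⅐)*20 = -3 + 20/7 = -⅐ ≈ -0.14286)
Y(X) = -X²/7
B(g, C) = 2*C
y(x) = 18 (y(x) = 2 + 2*8 = 2 + 16 = 18)
√((22704 - Y(126)) + y((6*7)*7)) = √((22704 - (-1)*126²/7) + 18) = √((22704 - (-1)*15876/7) + 18) = √((22704 - 1*(-2268)) + 18) = √((22704 + 2268) + 18) = √(24972 + 18) = √24990 = 7*√510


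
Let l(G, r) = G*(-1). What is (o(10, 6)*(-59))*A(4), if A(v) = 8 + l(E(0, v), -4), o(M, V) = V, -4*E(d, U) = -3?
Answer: -5133/2 ≈ -2566.5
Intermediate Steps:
E(d, U) = 3/4 (E(d, U) = -1/4*(-3) = 3/4)
l(G, r) = -G
A(v) = 29/4 (A(v) = 8 - 1*3/4 = 8 - 3/4 = 29/4)
(o(10, 6)*(-59))*A(4) = (6*(-59))*(29/4) = -354*29/4 = -5133/2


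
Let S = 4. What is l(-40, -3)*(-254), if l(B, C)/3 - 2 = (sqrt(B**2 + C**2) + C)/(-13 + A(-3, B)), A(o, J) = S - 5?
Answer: -11811/7 + 381*sqrt(1609)/7 ≈ 495.97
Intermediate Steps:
A(o, J) = -1 (A(o, J) = 4 - 5 = -1)
l(B, C) = 6 - 3*C/14 - 3*sqrt(B**2 + C**2)/14 (l(B, C) = 6 + 3*((sqrt(B**2 + C**2) + C)/(-13 - 1)) = 6 + 3*((C + sqrt(B**2 + C**2))/(-14)) = 6 + 3*((C + sqrt(B**2 + C**2))*(-1/14)) = 6 + 3*(-C/14 - sqrt(B**2 + C**2)/14) = 6 + (-3*C/14 - 3*sqrt(B**2 + C**2)/14) = 6 - 3*C/14 - 3*sqrt(B**2 + C**2)/14)
l(-40, -3)*(-254) = (6 - 3/14*(-3) - 3*sqrt((-40)**2 + (-3)**2)/14)*(-254) = (6 + 9/14 - 3*sqrt(1600 + 9)/14)*(-254) = (6 + 9/14 - 3*sqrt(1609)/14)*(-254) = (93/14 - 3*sqrt(1609)/14)*(-254) = -11811/7 + 381*sqrt(1609)/7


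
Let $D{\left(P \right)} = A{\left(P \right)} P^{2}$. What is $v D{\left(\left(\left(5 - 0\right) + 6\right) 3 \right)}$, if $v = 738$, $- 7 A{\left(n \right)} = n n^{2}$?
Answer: $- \frac{28881920034}{7} \approx -4.126 \cdot 10^{9}$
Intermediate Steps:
$A{\left(n \right)} = - \frac{n^{3}}{7}$ ($A{\left(n \right)} = - \frac{n n^{2}}{7} = - \frac{n^{3}}{7}$)
$D{\left(P \right)} = - \frac{P^{5}}{7}$ ($D{\left(P \right)} = - \frac{P^{3}}{7} P^{2} = - \frac{P^{5}}{7}$)
$v D{\left(\left(\left(5 - 0\right) + 6\right) 3 \right)} = 738 \left(- \frac{\left(\left(\left(5 - 0\right) + 6\right) 3\right)^{5}}{7}\right) = 738 \left(- \frac{\left(\left(\left(5 + 0\right) + 6\right) 3\right)^{5}}{7}\right) = 738 \left(- \frac{\left(\left(5 + 6\right) 3\right)^{5}}{7}\right) = 738 \left(- \frac{\left(11 \cdot 3\right)^{5}}{7}\right) = 738 \left(- \frac{33^{5}}{7}\right) = 738 \left(\left(- \frac{1}{7}\right) 39135393\right) = 738 \left(- \frac{39135393}{7}\right) = - \frac{28881920034}{7}$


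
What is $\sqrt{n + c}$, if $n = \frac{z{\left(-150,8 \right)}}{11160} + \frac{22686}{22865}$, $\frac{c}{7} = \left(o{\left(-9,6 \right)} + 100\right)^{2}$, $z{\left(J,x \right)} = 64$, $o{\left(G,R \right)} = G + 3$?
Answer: $\frac{\sqrt{279684927544218370}}{2126445} \approx 248.7$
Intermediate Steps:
$o{\left(G,R \right)} = 3 + G$
$c = 61852$ ($c = 7 \left(\left(3 - 9\right) + 100\right)^{2} = 7 \left(-6 + 100\right)^{2} = 7 \cdot 94^{2} = 7 \cdot 8836 = 61852$)
$n = \frac{6365978}{6379335}$ ($n = \frac{64}{11160} + \frac{22686}{22865} = 64 \cdot \frac{1}{11160} + 22686 \cdot \frac{1}{22865} = \frac{8}{1395} + \frac{22686}{22865} = \frac{6365978}{6379335} \approx 0.99791$)
$\sqrt{n + c} = \sqrt{\frac{6365978}{6379335} + 61852} = \sqrt{\frac{394580994398}{6379335}} = \frac{\sqrt{279684927544218370}}{2126445}$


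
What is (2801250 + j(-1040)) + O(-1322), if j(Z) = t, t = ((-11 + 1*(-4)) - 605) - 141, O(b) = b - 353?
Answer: 2798814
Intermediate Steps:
O(b) = -353 + b
t = -761 (t = ((-11 - 4) - 605) - 141 = (-15 - 605) - 141 = -620 - 141 = -761)
j(Z) = -761
(2801250 + j(-1040)) + O(-1322) = (2801250 - 761) + (-353 - 1322) = 2800489 - 1675 = 2798814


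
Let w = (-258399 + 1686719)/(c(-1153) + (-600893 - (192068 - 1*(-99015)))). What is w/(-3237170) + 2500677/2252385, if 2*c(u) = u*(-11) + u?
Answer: 79710939583392291/71796415186816055 ≈ 1.1102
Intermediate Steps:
c(u) = -5*u (c(u) = (u*(-11) + u)/2 = (-11*u + u)/2 = (-10*u)/2 = -5*u)
w = -1428320/886211 (w = (-258399 + 1686719)/(-5*(-1153) + (-600893 - (192068 - 1*(-99015)))) = 1428320/(5765 + (-600893 - (192068 + 99015))) = 1428320/(5765 + (-600893 - 1*291083)) = 1428320/(5765 + (-600893 - 291083)) = 1428320/(5765 - 891976) = 1428320/(-886211) = 1428320*(-1/886211) = -1428320/886211 ≈ -1.6117)
w/(-3237170) + 2500677/2252385 = -1428320/886211/(-3237170) + 2500677/2252385 = -1428320/886211*(-1/3237170) + 2500677*(1/2252385) = 142832/286881566287 + 277853/250265 = 79710939583392291/71796415186816055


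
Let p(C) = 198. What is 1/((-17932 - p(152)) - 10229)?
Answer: -1/28359 ≈ -3.5262e-5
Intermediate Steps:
1/((-17932 - p(152)) - 10229) = 1/((-17932 - 1*198) - 10229) = 1/((-17932 - 198) - 10229) = 1/(-18130 - 10229) = 1/(-28359) = -1/28359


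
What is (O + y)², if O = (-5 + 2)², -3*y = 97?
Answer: 4900/9 ≈ 544.44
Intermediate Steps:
y = -97/3 (y = -⅓*97 = -97/3 ≈ -32.333)
O = 9 (O = (-3)² = 9)
(O + y)² = (9 - 97/3)² = (-70/3)² = 4900/9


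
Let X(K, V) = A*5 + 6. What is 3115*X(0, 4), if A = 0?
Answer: 18690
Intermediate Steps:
X(K, V) = 6 (X(K, V) = 0*5 + 6 = 0 + 6 = 6)
3115*X(0, 4) = 3115*6 = 18690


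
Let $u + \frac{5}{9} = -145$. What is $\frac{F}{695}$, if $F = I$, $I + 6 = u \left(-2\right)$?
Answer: $\frac{2566}{6255} \approx 0.41023$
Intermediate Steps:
$u = - \frac{1310}{9}$ ($u = - \frac{5}{9} - 145 = - \frac{1310}{9} \approx -145.56$)
$I = \frac{2566}{9}$ ($I = -6 - - \frac{2620}{9} = -6 + \frac{2620}{9} = \frac{2566}{9} \approx 285.11$)
$F = \frac{2566}{9} \approx 285.11$
$\frac{F}{695} = \frac{2566}{9 \cdot 695} = \frac{2566}{9} \cdot \frac{1}{695} = \frac{2566}{6255}$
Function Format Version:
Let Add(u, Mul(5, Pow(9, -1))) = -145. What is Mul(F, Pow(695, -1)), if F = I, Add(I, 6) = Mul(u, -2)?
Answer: Rational(2566, 6255) ≈ 0.41023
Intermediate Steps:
u = Rational(-1310, 9) (u = Add(Rational(-5, 9), -145) = Rational(-1310, 9) ≈ -145.56)
I = Rational(2566, 9) (I = Add(-6, Mul(Rational(-1310, 9), -2)) = Add(-6, Rational(2620, 9)) = Rational(2566, 9) ≈ 285.11)
F = Rational(2566, 9) ≈ 285.11
Mul(F, Pow(695, -1)) = Mul(Rational(2566, 9), Pow(695, -1)) = Mul(Rational(2566, 9), Rational(1, 695)) = Rational(2566, 6255)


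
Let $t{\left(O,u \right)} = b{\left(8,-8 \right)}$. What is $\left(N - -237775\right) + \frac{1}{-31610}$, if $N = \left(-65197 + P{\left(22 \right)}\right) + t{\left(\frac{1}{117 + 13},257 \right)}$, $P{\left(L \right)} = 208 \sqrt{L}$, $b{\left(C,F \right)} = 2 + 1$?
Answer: $\frac{5455285409}{31610} + 208 \sqrt{22} \approx 1.7356 \cdot 10^{5}$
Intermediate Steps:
$b{\left(C,F \right)} = 3$
$t{\left(O,u \right)} = 3$
$N = -65194 + 208 \sqrt{22}$ ($N = \left(-65197 + 208 \sqrt{22}\right) + 3 = -65194 + 208 \sqrt{22} \approx -64218.0$)
$\left(N - -237775\right) + \frac{1}{-31610} = \left(\left(-65194 + 208 \sqrt{22}\right) - -237775\right) + \frac{1}{-31610} = \left(\left(-65194 + 208 \sqrt{22}\right) + 237775\right) - \frac{1}{31610} = \left(172581 + 208 \sqrt{22}\right) - \frac{1}{31610} = \frac{5455285409}{31610} + 208 \sqrt{22}$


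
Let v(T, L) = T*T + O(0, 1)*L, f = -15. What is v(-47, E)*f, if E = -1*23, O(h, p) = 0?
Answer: -33135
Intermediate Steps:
E = -23
v(T, L) = T² (v(T, L) = T*T + 0*L = T² + 0 = T²)
v(-47, E)*f = (-47)²*(-15) = 2209*(-15) = -33135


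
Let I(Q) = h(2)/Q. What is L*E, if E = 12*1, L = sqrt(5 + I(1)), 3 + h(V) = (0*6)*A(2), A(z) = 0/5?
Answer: 12*sqrt(2) ≈ 16.971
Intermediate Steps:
A(z) = 0 (A(z) = 0*(1/5) = 0)
h(V) = -3 (h(V) = -3 + (0*6)*0 = -3 + 0*0 = -3 + 0 = -3)
I(Q) = -3/Q
L = sqrt(2) (L = sqrt(5 - 3/1) = sqrt(5 - 3*1) = sqrt(5 - 3) = sqrt(2) ≈ 1.4142)
E = 12
L*E = sqrt(2)*12 = 12*sqrt(2)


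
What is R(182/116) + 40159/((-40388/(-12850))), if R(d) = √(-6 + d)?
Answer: 258021575/20194 + I*√14906/58 ≈ 12777.0 + 2.105*I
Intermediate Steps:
R(182/116) + 40159/((-40388/(-12850))) = √(-6 + 182/116) + 40159/((-40388/(-12850))) = √(-6 + 182*(1/116)) + 40159/((-40388*(-1/12850))) = √(-6 + 91/58) + 40159/(20194/6425) = √(-257/58) + 40159*(6425/20194) = I*√14906/58 + 258021575/20194 = 258021575/20194 + I*√14906/58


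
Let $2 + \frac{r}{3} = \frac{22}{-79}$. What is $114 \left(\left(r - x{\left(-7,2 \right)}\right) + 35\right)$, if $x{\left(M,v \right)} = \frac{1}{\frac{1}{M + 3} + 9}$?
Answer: $\frac{8841726}{2765} \approx 3197.7$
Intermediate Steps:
$x{\left(M,v \right)} = \frac{1}{9 + \frac{1}{3 + M}}$ ($x{\left(M,v \right)} = \frac{1}{\frac{1}{3 + M} + 9} = \frac{1}{9 + \frac{1}{3 + M}}$)
$r = - \frac{540}{79}$ ($r = -6 + 3 \frac{22}{-79} = -6 + 3 \cdot 22 \left(- \frac{1}{79}\right) = -6 + 3 \left(- \frac{22}{79}\right) = -6 - \frac{66}{79} = - \frac{540}{79} \approx -6.8354$)
$114 \left(\left(r - x{\left(-7,2 \right)}\right) + 35\right) = 114 \left(\left(- \frac{540}{79} - \frac{3 - 7}{28 + 9 \left(-7\right)}\right) + 35\right) = 114 \left(\left(- \frac{540}{79} - \frac{1}{28 - 63} \left(-4\right)\right) + 35\right) = 114 \left(\left(- \frac{540}{79} - \frac{1}{-35} \left(-4\right)\right) + 35\right) = 114 \left(\left(- \frac{540}{79} - \left(- \frac{1}{35}\right) \left(-4\right)\right) + 35\right) = 114 \left(\left(- \frac{540}{79} - \frac{4}{35}\right) + 35\right) = 114 \left(- \frac{19216}{2765} + 35\right) = 114 \cdot \frac{77559}{2765} = \frac{8841726}{2765}$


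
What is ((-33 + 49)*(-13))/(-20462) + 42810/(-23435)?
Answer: -6700798/3688669 ≈ -1.8166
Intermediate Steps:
((-33 + 49)*(-13))/(-20462) + 42810/(-23435) = (16*(-13))*(-1/20462) + 42810*(-1/23435) = -208*(-1/20462) - 8562/4687 = 8/787 - 8562/4687 = -6700798/3688669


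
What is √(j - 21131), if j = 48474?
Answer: √27343 ≈ 165.36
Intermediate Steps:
√(j - 21131) = √(48474 - 21131) = √27343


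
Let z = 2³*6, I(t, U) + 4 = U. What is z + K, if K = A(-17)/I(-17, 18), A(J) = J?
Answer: 655/14 ≈ 46.786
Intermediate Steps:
I(t, U) = -4 + U
z = 48 (z = 8*6 = 48)
K = -17/14 (K = -17/(-4 + 18) = -17/14 ≈ -1.2143)
z + K = 48 - 17/14 = 655/14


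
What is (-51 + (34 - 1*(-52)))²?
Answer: 1225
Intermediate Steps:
(-51 + (34 - 1*(-52)))² = (-51 + (34 + 52))² = (-51 + 86)² = 35² = 1225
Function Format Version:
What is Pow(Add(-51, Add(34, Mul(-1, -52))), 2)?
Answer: 1225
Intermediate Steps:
Pow(Add(-51, Add(34, Mul(-1, -52))), 2) = Pow(Add(-51, Add(34, 52)), 2) = Pow(Add(-51, 86), 2) = Pow(35, 2) = 1225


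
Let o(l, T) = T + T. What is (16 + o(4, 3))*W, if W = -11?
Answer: -242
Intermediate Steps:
o(l, T) = 2*T
(16 + o(4, 3))*W = (16 + 2*3)*(-11) = (16 + 6)*(-11) = 22*(-11) = -242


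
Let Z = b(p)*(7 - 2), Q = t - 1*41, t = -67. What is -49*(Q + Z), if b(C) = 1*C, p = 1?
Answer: 5047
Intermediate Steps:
b(C) = C
Q = -108 (Q = -67 - 1*41 = -67 - 41 = -108)
Z = 5 (Z = 1*(7 - 2) = 1*5 = 5)
-49*(Q + Z) = -49*(-108 + 5) = -49*(-103) = 5047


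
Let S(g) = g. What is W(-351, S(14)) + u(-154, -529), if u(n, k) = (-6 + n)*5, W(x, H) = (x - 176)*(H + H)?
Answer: -15556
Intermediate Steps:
W(x, H) = 2*H*(-176 + x) (W(x, H) = (-176 + x)*(2*H) = 2*H*(-176 + x))
u(n, k) = -30 + 5*n
W(-351, S(14)) + u(-154, -529) = 2*14*(-176 - 351) + (-30 + 5*(-154)) = 2*14*(-527) + (-30 - 770) = -14756 - 800 = -15556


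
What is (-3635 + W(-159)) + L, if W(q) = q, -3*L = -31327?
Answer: 19945/3 ≈ 6648.3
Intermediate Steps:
L = 31327/3 (L = -⅓*(-31327) = 31327/3 ≈ 10442.)
(-3635 + W(-159)) + L = (-3635 - 159) + 31327/3 = -3794 + 31327/3 = 19945/3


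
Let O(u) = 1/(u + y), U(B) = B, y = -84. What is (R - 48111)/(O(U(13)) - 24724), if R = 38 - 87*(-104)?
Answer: 554155/351081 ≈ 1.5784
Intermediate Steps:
R = 9086 (R = 38 + 9048 = 9086)
O(u) = 1/(-84 + u) (O(u) = 1/(u - 84) = 1/(-84 + u))
(R - 48111)/(O(U(13)) - 24724) = (9086 - 48111)/(1/(-84 + 13) - 24724) = -39025/(1/(-71) - 24724) = -39025/(-1/71 - 24724) = -39025/(-1755405/71) = -39025*(-71/1755405) = 554155/351081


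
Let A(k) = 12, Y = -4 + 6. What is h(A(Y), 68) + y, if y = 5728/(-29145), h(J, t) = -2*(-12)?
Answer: 693752/29145 ≈ 23.803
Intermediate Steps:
Y = 2
h(J, t) = 24
y = -5728/29145 (y = 5728*(-1/29145) = -5728/29145 ≈ -0.19653)
h(A(Y), 68) + y = 24 - 5728/29145 = 693752/29145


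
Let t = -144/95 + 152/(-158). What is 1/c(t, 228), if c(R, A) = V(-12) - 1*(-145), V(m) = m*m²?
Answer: -1/1583 ≈ -0.00063171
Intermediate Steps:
t = -18596/7505 (t = -144*1/95 + 152*(-1/158) = -144/95 - 76/79 = -18596/7505 ≈ -2.4778)
V(m) = m³
c(R, A) = -1583 (c(R, A) = (-12)³ - 1*(-145) = -1728 + 145 = -1583)
1/c(t, 228) = 1/(-1583) = -1/1583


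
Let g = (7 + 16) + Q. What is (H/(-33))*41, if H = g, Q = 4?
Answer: -369/11 ≈ -33.545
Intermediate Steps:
g = 27 (g = (7 + 16) + 4 = 23 + 4 = 27)
H = 27
(H/(-33))*41 = (27/(-33))*41 = (27*(-1/33))*41 = -9/11*41 = -369/11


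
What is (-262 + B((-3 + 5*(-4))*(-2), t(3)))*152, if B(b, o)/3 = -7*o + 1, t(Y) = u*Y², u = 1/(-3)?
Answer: -29792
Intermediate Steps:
u = -⅓ ≈ -0.33333
t(Y) = -Y²/3
B(b, o) = 3 - 21*o (B(b, o) = 3*(-7*o + 1) = 3*(1 - 7*o) = 3 - 21*o)
(-262 + B((-3 + 5*(-4))*(-2), t(3)))*152 = (-262 + (3 - (-7)*3²))*152 = (-262 + (3 - (-7)*9))*152 = (-262 + (3 - 21*(-3)))*152 = (-262 + (3 + 63))*152 = (-262 + 66)*152 = -196*152 = -29792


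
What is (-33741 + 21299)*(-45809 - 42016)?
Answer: 1092718650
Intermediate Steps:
(-33741 + 21299)*(-45809 - 42016) = -12442*(-87825) = 1092718650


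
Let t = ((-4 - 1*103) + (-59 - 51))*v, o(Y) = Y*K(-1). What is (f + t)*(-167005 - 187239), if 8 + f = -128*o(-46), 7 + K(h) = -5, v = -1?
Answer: 24955427068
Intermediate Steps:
K(h) = -12 (K(h) = -7 - 5 = -12)
o(Y) = -12*Y (o(Y) = Y*(-12) = -12*Y)
t = 217 (t = ((-4 - 1*103) + (-59 - 51))*(-1) = ((-4 - 103) - 110)*(-1) = (-107 - 110)*(-1) = -217*(-1) = 217)
f = -70664 (f = -8 - (-1536)*(-46) = -8 - 128*552 = -8 - 70656 = -70664)
(f + t)*(-167005 - 187239) = (-70664 + 217)*(-167005 - 187239) = -70447*(-354244) = 24955427068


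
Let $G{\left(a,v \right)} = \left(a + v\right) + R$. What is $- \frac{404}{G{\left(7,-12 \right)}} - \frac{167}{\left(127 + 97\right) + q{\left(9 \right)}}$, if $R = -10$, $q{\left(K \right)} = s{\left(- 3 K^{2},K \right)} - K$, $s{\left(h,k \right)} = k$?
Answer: $\frac{87991}{3360} \approx 26.188$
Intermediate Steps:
$q{\left(K \right)} = 0$ ($q{\left(K \right)} = K - K = 0$)
$G{\left(a,v \right)} = -10 + a + v$ ($G{\left(a,v \right)} = \left(a + v\right) - 10 = -10 + a + v$)
$- \frac{404}{G{\left(7,-12 \right)}} - \frac{167}{\left(127 + 97\right) + q{\left(9 \right)}} = - \frac{404}{-10 + 7 - 12} - \frac{167}{\left(127 + 97\right) + 0} = - \frac{404}{-15} - \frac{167}{224 + 0} = \left(-404\right) \left(- \frac{1}{15}\right) - \frac{167}{224} = \frac{404}{15} - \frac{167}{224} = \frac{87991}{3360}$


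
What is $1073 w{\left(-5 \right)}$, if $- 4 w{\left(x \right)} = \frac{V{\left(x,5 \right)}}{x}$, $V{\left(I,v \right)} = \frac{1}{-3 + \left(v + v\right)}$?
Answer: $\frac{1073}{140} \approx 7.6643$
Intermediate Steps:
$V{\left(I,v \right)} = \frac{1}{-3 + 2 v}$
$w{\left(x \right)} = - \frac{1}{28 x}$ ($w{\left(x \right)} = - \frac{\frac{1}{-3 + 2 \cdot 5} \frac{1}{x}}{4} = - \frac{\frac{1}{-3 + 10} \frac{1}{x}}{4} = - \frac{\frac{1}{7} \frac{1}{x}}{4} = - \frac{1}{28 x}$)
$1073 w{\left(-5 \right)} = 1073 \left(- \frac{1}{28 \left(-5\right)}\right) = 1073 \left(\left(- \frac{1}{28}\right) \left(- \frac{1}{5}\right)\right) = 1073 \cdot \frac{1}{140} = \frac{1073}{140}$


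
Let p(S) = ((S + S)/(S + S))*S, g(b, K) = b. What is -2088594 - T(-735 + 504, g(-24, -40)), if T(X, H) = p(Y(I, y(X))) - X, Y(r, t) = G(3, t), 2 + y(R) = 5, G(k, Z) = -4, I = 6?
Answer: -2088821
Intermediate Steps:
y(R) = 3 (y(R) = -2 + 5 = 3)
Y(r, t) = -4
p(S) = S (p(S) = ((2*S)/((2*S)))*S = ((2*S)*(1/(2*S)))*S = 1*S = S)
T(X, H) = -4 - X
-2088594 - T(-735 + 504, g(-24, -40)) = -2088594 - (-4 - (-735 + 504)) = -2088594 - (-4 - 1*(-231)) = -2088594 - (-4 + 231) = -2088594 - 1*227 = -2088594 - 227 = -2088821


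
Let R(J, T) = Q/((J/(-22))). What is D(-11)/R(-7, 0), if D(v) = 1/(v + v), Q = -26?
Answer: 7/12584 ≈ 0.00055626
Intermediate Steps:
R(J, T) = 572/J (R(J, T) = -26*(-22/J) = -(-572)/J = 572/J)
D(v) = 1/(2*v)
D(-11)/R(-7, 0) = ((½)/(-11))/((572/(-7))) = ((½)*(-1/11))/((572*(-⅐))) = -1/(22*(-572/7)) = -1/22*(-7/572) = 7/12584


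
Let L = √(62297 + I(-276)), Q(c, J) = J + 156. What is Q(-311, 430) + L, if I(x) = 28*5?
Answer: 586 + √62437 ≈ 835.87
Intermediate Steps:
I(x) = 140
Q(c, J) = 156 + J
L = √62437 (L = √(62297 + 140) = √62437 ≈ 249.87)
Q(-311, 430) + L = (156 + 430) + √62437 = 586 + √62437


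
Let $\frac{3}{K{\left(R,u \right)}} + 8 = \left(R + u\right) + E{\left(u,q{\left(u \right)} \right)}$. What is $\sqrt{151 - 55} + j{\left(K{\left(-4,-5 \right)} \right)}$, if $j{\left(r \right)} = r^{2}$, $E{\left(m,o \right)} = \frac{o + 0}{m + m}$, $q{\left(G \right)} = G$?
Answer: $\frac{4}{121} + 4 \sqrt{6} \approx 9.831$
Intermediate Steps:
$E{\left(m,o \right)} = \frac{o}{2 m}$
$K{\left(R,u \right)} = \frac{3}{- \frac{15}{2} + R + u}$ ($K{\left(R,u \right)} = \frac{3}{-8 + \left(\left(R + u\right) + \frac{u}{2 u}\right)} = \frac{3}{-8 + \left(\left(R + u\right) + \frac{1}{2}\right)} = \frac{3}{-8 + \left(\frac{1}{2} + R + u\right)} = \frac{3}{- \frac{15}{2} + R + u}$)
$\sqrt{151 - 55} + j{\left(K{\left(-4,-5 \right)} \right)} = \sqrt{151 - 55} + \left(\frac{6}{-15 + 2 \left(-4\right) + 2 \left(-5\right)}\right)^{2} = \sqrt{96} + \left(\frac{6}{-15 - 8 - 10}\right)^{2} = 4 \sqrt{6} + \left(\frac{6}{-33}\right)^{2} = 4 \sqrt{6} + \left(6 \left(- \frac{1}{33}\right)\right)^{2} = 4 \sqrt{6} + \left(- \frac{2}{11}\right)^{2} = 4 \sqrt{6} + \frac{4}{121} = \frac{4}{121} + 4 \sqrt{6}$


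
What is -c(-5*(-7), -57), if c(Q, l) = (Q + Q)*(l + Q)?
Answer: 1540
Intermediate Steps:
c(Q, l) = 2*Q*(Q + l) (c(Q, l) = (2*Q)*(Q + l) = 2*Q*(Q + l))
-c(-5*(-7), -57) = -2*(-5*(-7))*(-5*(-7) - 57) = -2*35*(35 - 57) = -2*35*(-22) = -1*(-1540) = 1540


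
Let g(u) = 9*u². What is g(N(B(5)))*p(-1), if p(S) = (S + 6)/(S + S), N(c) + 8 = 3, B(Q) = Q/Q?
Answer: -1125/2 ≈ -562.50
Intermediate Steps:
B(Q) = 1
N(c) = -5 (N(c) = -8 + 3 = -5)
p(S) = (6 + S)/(2*S) (p(S) = (6 + S)/((2*S)) = (6 + S)*(1/(2*S)) = (6 + S)/(2*S))
g(N(B(5)))*p(-1) = (9*(-5)²)*((½)*(6 - 1)/(-1)) = (9*25)*((½)*(-1)*5) = 225*(-5/2) = -1125/2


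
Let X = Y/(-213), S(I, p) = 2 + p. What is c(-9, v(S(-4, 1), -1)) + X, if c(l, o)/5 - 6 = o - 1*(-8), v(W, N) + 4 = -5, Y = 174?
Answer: 1717/71 ≈ 24.183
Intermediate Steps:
v(W, N) = -9 (v(W, N) = -4 - 5 = -9)
c(l, o) = 70 + 5*o (c(l, o) = 30 + 5*(o - 1*(-8)) = 30 + 5*(o + 8) = 30 + 5*(8 + o) = 30 + (40 + 5*o) = 70 + 5*o)
X = -58/71 (X = 174/(-213) = 174*(-1/213) = -58/71 ≈ -0.81690)
c(-9, v(S(-4, 1), -1)) + X = (70 + 5*(-9)) - 58/71 = (70 - 45) - 58/71 = 25 - 58/71 = 1717/71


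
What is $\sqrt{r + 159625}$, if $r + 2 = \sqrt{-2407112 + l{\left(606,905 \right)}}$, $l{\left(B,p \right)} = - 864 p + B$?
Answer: $\sqrt{159623 + i \sqrt{3188426}} \approx 399.53 + 2.235 i$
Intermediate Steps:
$l{\left(B,p \right)} = B - 864 p$
$r = -2 + i \sqrt{3188426}$ ($r = -2 + \sqrt{-2407112 + \left(606 - 781920\right)} = -2 + \sqrt{-2407112 - 781314} = -2 + \sqrt{-3188426} = -2 + i \sqrt{3188426} \approx -2.0 + 1785.6 i$)
$\sqrt{r + 159625} = \sqrt{\left(-2 + i \sqrt{3188426}\right) + 159625} = \sqrt{159623 + i \sqrt{3188426}}$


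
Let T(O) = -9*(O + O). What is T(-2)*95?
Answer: 3420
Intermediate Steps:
T(O) = -18*O
T(-2)*95 = -18*(-2)*95 = 36*95 = 3420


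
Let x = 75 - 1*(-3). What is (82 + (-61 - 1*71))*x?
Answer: -3900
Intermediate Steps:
x = 78 (x = 75 + 3 = 78)
(82 + (-61 - 1*71))*x = (82 + (-61 - 1*71))*78 = (82 + (-61 - 71))*78 = (82 - 132)*78 = -50*78 = -3900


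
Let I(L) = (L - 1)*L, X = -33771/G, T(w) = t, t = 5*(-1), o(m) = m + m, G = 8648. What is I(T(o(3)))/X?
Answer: -86480/11257 ≈ -7.6823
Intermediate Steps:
o(m) = 2*m
t = -5
T(w) = -5
X = -33771/8648 ≈ -3.9051
I(L) = L*(-1 + L) (I(L) = (-1 + L)*L = L*(-1 + L))
I(T(o(3)))/X = (-5*(-1 - 5))/(-33771/8648) = -5*(-6)*(-8648/33771) = 30*(-8648/33771) = -86480/11257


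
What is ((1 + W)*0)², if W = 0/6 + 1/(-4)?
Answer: 0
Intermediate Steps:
W = -¼ (W = 0*(⅙) + 1*(-¼) = 0 - ¼ = -¼ ≈ -0.25000)
((1 + W)*0)² = ((1 - ¼)*0)² = ((¾)*0)² = 0² = 0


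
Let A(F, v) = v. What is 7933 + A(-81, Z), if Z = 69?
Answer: 8002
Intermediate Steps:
7933 + A(-81, Z) = 7933 + 69 = 8002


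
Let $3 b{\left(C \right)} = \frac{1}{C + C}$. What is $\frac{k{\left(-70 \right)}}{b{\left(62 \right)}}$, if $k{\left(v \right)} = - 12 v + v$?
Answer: $286440$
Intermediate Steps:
$k{\left(v \right)} = - 11 v$
$b{\left(C \right)} = \frac{1}{6 C}$ ($b{\left(C \right)} = \frac{1}{3 \left(C + C\right)} = \frac{1}{3 \cdot 2 C} = \frac{\frac{1}{2} \frac{1}{C}}{3} = \frac{1}{6 C}$)
$\frac{k{\left(-70 \right)}}{b{\left(62 \right)}} = \frac{\left(-11\right) \left(-70\right)}{\frac{1}{6} \cdot \frac{1}{62}} = \frac{770}{\frac{1}{6} \cdot \frac{1}{62}} = 770 \frac{1}{\frac{1}{372}} = 770 \cdot 372 = 286440$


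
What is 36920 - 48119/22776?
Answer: 840841801/22776 ≈ 36918.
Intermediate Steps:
36920 - 48119/22776 = 840841801/22776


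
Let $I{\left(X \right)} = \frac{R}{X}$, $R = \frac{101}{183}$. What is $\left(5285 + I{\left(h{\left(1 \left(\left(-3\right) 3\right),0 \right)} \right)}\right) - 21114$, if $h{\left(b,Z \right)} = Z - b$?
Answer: $- \frac{26070262}{1647} \approx -15829.0$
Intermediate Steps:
$R = \frac{101}{183}$ ($R = 101 \cdot \frac{1}{183} = \frac{101}{183} \approx 0.55191$)
$I{\left(X \right)} = \frac{101}{183 X}$
$\left(5285 + I{\left(h{\left(1 \left(\left(-3\right) 3\right),0 \right)} \right)}\right) - 21114 = \left(5285 + \frac{101}{183 \left(0 - 1 \left(\left(-3\right) 3\right)\right)}\right) - 21114 = \left(5285 + \frac{101}{183 \left(0 - 1 \left(-9\right)\right)}\right) - 21114 = \left(5285 + \frac{101}{183 \left(0 - -9\right)}\right) - 21114 = \left(5285 + \frac{101}{183 \left(0 + 9\right)}\right) - 21114 = \left(5285 + \frac{101}{183 \cdot 9}\right) - 21114 = \left(5285 + \frac{101}{183} \cdot \frac{1}{9}\right) - 21114 = \left(5285 + \frac{101}{1647}\right) - 21114 = \frac{8704496}{1647} - 21114 = - \frac{26070262}{1647}$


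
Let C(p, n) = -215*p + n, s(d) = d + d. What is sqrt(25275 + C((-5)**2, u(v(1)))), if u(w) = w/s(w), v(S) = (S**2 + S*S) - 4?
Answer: sqrt(79602)/2 ≈ 141.07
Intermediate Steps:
s(d) = 2*d
v(S) = -4 + 2*S**2 (v(S) = (S**2 + S**2) - 4 = 2*S**2 - 4 = -4 + 2*S**2)
u(w) = 1/2 (u(w) = w/((2*w)) = w*(1/(2*w)) = 1/2)
C(p, n) = n - 215*p
sqrt(25275 + C((-5)**2, u(v(1)))) = sqrt(25275 + (1/2 - 215*(-5)**2)) = sqrt(25275 + (1/2 - 215*25)) = sqrt(25275 + (1/2 - 5375)) = sqrt(25275 - 10749/2) = sqrt(39801/2) = sqrt(79602)/2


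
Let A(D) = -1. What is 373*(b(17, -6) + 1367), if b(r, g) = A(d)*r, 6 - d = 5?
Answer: 503550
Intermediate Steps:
d = 1 (d = 6 - 1*5 = 6 - 5 = 1)
b(r, g) = -r
373*(b(17, -6) + 1367) = 373*(-1*17 + 1367) = 373*(-17 + 1367) = 373*1350 = 503550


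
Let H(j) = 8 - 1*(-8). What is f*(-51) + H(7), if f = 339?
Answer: -17273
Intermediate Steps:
H(j) = 16 (H(j) = 8 + 8 = 16)
f*(-51) + H(7) = 339*(-51) + 16 = -17289 + 16 = -17273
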